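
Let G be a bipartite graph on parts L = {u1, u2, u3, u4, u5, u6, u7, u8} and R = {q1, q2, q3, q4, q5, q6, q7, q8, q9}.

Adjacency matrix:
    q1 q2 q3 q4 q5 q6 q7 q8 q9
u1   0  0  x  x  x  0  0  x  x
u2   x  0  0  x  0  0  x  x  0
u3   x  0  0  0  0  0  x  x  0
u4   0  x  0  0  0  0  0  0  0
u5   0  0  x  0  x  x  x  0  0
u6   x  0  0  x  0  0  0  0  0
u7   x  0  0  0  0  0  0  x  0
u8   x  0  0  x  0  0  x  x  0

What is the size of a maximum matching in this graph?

One maximum matching: u1–q9, u2–q4, u3–q7, u4–q2, u5–q6, u6–q1, u7–q8.
The set {u2, u3, u6, u7, u8} has only 4 neighbours ({q1, q4, q7, q8}), so by Hall's theorem at most 7 of the 8 left vertices can be matched.

7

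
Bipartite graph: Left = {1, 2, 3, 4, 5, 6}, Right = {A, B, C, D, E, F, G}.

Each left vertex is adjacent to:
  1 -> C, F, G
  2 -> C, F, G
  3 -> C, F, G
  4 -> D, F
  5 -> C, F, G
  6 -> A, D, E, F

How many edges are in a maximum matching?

One maximum matching: 1→G, 2→C, 3→F, 4→D, 6→E.
The set {1, 2, 3, 5} has only 3 neighbours ({C, F, G}), so by Hall's theorem at most 5 of the 6 left vertices can be matched.

5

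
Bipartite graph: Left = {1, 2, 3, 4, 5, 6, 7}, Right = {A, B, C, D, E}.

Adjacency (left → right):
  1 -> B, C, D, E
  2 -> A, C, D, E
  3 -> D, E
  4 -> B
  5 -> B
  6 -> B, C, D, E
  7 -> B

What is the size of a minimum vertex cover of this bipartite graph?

The 5 edges 1–C, 2–A, 3–D, 4–B, 6–E form a matching, so any vertex cover needs at least 5 vertices (one per matched edge).
Conversely {1, 2, 3, 6, B} meets every edge and has exactly 5 vertices, so 5 is optimal.

5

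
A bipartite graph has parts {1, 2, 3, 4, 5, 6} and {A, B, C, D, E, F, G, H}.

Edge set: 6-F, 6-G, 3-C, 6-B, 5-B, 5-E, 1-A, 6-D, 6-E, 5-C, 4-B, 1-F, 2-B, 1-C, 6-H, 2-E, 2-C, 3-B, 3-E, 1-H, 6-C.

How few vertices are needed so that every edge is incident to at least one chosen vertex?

The 5 edges 1–F, 2–C, 3–E, 4–B, 6–G form a matching, so any vertex cover needs at least 5 vertices (one per matched edge).
Conversely {1, 6, B, C, E} meets every edge and has exactly 5 vertices, so 5 is optimal.

5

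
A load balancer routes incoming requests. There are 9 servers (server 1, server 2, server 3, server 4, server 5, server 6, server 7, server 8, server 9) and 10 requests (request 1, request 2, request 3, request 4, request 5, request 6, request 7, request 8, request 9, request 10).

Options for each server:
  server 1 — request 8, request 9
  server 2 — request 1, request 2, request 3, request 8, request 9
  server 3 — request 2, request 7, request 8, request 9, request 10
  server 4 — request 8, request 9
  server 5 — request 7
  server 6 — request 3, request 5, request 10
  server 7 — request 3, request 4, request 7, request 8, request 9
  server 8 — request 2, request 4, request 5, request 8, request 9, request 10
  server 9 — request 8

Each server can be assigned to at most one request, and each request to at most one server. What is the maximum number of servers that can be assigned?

8

A valid assignment of size 8: server 1-request 8, server 2-request 2, server 3-request 10, server 4-request 9, server 5-request 7, server 6-request 5, server 7-request 3, server 8-request 4.
The set {server 1, server 4, server 9} has only 2 neighbours ({request 8, request 9}), so by Hall's theorem at most 8 of the 9 servers can be matched.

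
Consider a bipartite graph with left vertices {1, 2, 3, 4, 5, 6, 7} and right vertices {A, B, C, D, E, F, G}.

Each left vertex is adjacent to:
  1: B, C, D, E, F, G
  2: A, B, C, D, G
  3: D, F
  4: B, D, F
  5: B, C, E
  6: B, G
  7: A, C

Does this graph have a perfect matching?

Yes

One maximum matching: 1–G, 2–A, 3–D, 4–F, 5–E, 6–B, 7–C.
Every left vertex is matched, so this is a perfect matching.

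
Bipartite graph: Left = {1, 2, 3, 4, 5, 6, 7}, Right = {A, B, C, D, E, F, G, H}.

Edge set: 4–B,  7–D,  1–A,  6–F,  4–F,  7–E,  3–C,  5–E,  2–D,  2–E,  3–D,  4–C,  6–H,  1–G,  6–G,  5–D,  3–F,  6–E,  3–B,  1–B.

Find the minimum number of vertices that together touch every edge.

6

The 6 edges 1–G, 2–D, 3–F, 4–B, 5–E, 6–H form a matching, so any vertex cover needs at least 6 vertices (one per matched edge).
Conversely {1, 3, 4, 6, D, E} meets every edge and has exactly 6 vertices, so 6 is optimal.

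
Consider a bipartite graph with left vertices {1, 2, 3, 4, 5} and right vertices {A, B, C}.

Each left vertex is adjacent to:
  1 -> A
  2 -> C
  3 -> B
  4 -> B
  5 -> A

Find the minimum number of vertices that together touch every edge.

The 3 edges 1–A, 2–C, 3–B form a matching, so any vertex cover needs at least 3 vertices (one per matched edge).
Conversely {2, A, B} meets every edge and has exactly 3 vertices, so 3 is optimal.

3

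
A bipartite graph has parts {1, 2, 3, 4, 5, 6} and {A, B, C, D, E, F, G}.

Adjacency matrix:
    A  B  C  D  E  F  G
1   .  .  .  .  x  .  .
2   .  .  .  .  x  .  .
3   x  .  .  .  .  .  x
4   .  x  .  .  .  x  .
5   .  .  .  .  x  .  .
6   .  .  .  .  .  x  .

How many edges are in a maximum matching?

4

A valid assignment of size 4: 1-E, 3-G, 4-B, 6-F.
The set {1, 2, 5} has only 1 neighbour ({E}), so by Hall's theorem at most 4 of the 6 left vertices can be matched.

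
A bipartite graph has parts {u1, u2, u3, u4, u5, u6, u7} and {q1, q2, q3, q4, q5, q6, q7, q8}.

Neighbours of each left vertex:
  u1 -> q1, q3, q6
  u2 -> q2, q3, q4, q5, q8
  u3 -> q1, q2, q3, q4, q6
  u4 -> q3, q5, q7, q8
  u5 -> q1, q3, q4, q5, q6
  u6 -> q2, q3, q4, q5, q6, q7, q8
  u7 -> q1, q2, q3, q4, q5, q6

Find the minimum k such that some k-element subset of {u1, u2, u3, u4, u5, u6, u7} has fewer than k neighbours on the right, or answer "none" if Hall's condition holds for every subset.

none

A matching saturating every left vertex exists, for instance u1→q1, u2→q3, u3→q2, u4→q8, u5→q6, u6→q7, u7→q4.
By Hall's marriage theorem, this means |N(S)| ≥ |S| for every subset S, so no violating subset exists.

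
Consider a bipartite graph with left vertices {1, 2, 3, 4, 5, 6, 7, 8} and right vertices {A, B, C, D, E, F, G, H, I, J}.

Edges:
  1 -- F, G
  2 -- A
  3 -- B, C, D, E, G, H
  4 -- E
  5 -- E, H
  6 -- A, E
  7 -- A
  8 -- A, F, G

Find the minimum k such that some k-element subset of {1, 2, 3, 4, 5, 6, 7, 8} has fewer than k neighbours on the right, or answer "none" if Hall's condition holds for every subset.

2

Take S = {2, 7}. Its neighbourhood is {A}, so |N(S)| = 1 < |S| = 2.
No single vertex violates Hall's condition since each has at least one neighbour, so 2 is the minimum.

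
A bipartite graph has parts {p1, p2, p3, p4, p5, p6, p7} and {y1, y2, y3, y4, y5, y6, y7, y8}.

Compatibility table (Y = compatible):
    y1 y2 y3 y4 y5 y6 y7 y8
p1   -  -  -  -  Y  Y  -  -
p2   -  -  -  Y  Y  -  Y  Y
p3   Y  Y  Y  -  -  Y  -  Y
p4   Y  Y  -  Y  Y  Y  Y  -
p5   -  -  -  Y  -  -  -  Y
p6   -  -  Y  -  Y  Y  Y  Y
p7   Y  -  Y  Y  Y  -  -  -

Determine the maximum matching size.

7

A valid assignment of size 7: p1-y5, p2-y8, p3-y6, p4-y1, p5-y4, p6-y7, p7-y3.
All 7 left vertices are matched, so no larger matching exists.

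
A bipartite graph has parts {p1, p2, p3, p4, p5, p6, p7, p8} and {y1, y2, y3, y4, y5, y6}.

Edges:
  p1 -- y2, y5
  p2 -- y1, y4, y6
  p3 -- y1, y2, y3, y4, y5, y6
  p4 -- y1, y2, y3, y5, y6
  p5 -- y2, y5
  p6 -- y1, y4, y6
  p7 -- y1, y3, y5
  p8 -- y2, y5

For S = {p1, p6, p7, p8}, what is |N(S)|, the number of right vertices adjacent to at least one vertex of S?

The union of neighbours of {p1, p6, p7, p8} is {y1, y2, y3, y4, y5, y6}, which has 6 elements.
Since |N(S)| = 6 ≥ |S| = 4, Hall's condition holds for this subset.

6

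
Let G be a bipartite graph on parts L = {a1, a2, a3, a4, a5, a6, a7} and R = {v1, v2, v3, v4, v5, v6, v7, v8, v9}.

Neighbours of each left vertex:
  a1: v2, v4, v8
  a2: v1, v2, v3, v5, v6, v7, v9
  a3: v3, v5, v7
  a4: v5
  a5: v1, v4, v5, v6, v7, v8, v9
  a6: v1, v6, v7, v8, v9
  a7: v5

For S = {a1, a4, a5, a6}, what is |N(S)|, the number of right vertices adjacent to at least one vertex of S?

The union of neighbours of {a1, a4, a5, a6} is {v1, v2, v4, v5, v6, v7, v8, v9}, which has 8 elements.
Since |N(S)| = 8 ≥ |S| = 4, Hall's condition holds for this subset.

8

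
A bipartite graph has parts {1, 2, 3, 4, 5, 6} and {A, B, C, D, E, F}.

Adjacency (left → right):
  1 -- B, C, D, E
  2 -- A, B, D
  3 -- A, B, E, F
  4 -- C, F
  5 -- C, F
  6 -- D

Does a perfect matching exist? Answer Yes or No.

A valid assignment of size 6: 1–E, 2–B, 3–A, 4–C, 5–F, 6–D.
All 6 left vertices are covered.

Yes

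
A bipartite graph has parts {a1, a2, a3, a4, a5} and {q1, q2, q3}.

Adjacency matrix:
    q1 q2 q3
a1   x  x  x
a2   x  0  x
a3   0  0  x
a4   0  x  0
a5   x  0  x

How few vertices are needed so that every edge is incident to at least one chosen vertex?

A maximum matching has 3 edges (e.g. a1–q2, a2–q1, a3–q3).
By König's theorem the minimum vertex cover has the same size. One such cover is {q1, q2, q3}.

3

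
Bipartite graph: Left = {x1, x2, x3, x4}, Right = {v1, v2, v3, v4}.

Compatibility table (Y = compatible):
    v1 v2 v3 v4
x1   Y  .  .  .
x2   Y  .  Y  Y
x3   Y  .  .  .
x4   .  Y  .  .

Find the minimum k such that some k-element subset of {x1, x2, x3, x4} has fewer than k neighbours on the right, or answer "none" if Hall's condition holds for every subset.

Take S = {x1, x3}. Its neighbourhood is {v1}, so |N(S)| = 1 < |S| = 2.
No single vertex violates Hall's condition since each has at least one neighbour, so 2 is the minimum.

2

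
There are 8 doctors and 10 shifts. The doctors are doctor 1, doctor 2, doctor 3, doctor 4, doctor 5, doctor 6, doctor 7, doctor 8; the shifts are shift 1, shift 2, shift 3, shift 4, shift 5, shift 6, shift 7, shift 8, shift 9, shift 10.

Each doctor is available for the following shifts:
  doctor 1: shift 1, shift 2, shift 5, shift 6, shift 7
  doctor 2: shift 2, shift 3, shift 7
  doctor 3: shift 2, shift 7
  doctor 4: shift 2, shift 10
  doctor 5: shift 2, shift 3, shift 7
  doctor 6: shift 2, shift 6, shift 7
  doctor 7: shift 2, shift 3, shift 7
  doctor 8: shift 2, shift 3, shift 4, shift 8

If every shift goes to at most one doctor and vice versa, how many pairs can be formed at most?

For example, pair doctor 1-shift 5, doctor 2-shift 2, doctor 3-shift 7, doctor 4-shift 10, doctor 5-shift 3, doctor 6-shift 6, doctor 8-shift 4.
The set {doctor 2, doctor 3, doctor 5, doctor 7} has only 3 neighbours ({shift 2, shift 3, shift 7}), so by Hall's theorem at most 7 of the 8 doctors can be matched.

7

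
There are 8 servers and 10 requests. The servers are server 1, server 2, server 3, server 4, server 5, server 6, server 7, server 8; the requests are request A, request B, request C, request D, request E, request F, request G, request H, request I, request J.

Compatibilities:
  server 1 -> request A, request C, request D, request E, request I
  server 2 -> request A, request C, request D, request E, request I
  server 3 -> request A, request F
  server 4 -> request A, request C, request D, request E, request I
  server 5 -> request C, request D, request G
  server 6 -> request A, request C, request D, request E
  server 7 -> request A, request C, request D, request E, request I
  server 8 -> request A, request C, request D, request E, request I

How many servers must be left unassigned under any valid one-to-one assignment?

1

One maximum matching: server 1-request A, server 2-request D, server 3-request F, server 4-request I, server 5-request G, server 6-request C, server 7-request E.
The set {server 1, server 2, server 4, server 6, server 7, server 8} has only 5 neighbours ({request A, request C, request D, request E, request I}), so by Hall's theorem at most 7 of the 8 servers can be matched.
That matches 7 of the 8, leaving 1 unmatched; no matching can do better.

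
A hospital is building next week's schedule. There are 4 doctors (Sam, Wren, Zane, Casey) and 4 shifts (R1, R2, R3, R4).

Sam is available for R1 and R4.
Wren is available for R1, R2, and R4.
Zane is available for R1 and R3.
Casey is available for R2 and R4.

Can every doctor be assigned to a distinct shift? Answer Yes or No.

One maximum matching: Sam-R1, Wren-R2, Zane-R3, Casey-R4.
All 4 doctors are covered.

Yes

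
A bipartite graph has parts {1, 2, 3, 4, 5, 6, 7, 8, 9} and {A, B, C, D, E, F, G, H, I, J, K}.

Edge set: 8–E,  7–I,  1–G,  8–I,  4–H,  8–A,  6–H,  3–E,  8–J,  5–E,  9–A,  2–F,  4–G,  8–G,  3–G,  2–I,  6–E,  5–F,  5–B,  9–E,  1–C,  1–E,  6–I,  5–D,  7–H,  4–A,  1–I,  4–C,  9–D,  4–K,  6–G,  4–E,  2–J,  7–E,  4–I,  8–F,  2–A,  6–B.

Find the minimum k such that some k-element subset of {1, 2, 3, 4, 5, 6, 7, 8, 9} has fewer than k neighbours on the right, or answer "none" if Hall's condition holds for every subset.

A matching saturating every left vertex exists, for instance 1→C, 2→I, 3→G, 4→A, 5→D, 6→B, 7→H, 8→J, 9→E.
By Hall's marriage theorem, this means |N(S)| ≥ |S| for every subset S, so no violating subset exists.

none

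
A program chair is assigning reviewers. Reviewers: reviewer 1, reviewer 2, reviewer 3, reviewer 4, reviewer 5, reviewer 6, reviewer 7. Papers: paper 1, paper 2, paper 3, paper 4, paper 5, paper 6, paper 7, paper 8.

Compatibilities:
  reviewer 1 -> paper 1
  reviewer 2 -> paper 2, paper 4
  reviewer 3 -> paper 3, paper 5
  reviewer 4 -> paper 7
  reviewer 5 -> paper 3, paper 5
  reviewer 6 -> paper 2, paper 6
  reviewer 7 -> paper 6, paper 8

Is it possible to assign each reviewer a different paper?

For example, pair reviewer 1–paper 1, reviewer 2–paper 4, reviewer 3–paper 5, reviewer 4–paper 7, reviewer 5–paper 3, reviewer 6–paper 2, reviewer 7–paper 6.
All 7 reviewers are covered.

Yes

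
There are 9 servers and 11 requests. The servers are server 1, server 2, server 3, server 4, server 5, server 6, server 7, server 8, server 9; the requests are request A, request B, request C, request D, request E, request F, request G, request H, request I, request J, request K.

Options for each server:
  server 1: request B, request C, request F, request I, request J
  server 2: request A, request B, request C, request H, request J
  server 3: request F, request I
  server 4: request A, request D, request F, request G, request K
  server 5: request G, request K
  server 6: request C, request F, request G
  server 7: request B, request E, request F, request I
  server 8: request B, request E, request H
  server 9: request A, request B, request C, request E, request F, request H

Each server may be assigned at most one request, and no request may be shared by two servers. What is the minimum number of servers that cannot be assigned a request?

0

One maximum matching: server 1–request F, server 2–request J, server 3–request I, server 4–request K, server 5–request G, server 6–request C, server 7–request B, server 8–request H, server 9–request E.
This saturates every server, so 9 is the maximum.
That matches 9 of the 9, leaving 0 unmatched; no matching can do better.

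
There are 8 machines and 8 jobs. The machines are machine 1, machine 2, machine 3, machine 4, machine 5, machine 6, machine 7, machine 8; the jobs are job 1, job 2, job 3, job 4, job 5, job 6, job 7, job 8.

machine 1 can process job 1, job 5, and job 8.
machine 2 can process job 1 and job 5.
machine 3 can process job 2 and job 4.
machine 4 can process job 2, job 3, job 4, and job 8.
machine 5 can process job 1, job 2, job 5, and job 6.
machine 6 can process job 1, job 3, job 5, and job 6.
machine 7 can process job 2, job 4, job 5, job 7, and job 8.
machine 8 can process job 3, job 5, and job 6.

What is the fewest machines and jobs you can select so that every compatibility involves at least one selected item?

8

{machine 1, machine 2, machine 3, machine 4, machine 5, machine 6, machine 7, machine 8} is a vertex cover of size 8: every edge has an endpoint in this set.
No smaller cover exists because machine 1–job 8, machine 2–job 5, machine 3–job 4, machine 4–job 2, machine 5–job 1, machine 6–job 6, machine 7–job 7, machine 8–job 3 is a matching of size 8, and a cover must include an endpoint of each of these disjoint edges (König's theorem).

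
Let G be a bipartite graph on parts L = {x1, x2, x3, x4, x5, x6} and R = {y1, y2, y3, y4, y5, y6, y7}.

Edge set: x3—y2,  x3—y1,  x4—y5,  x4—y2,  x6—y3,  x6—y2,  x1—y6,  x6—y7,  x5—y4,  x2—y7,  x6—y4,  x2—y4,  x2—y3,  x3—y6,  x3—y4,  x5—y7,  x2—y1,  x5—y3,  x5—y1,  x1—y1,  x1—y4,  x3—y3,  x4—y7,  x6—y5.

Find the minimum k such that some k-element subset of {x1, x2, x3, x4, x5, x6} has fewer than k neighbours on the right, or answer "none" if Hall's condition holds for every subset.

none

A matching saturating every left vertex exists, for instance x1→y4, x2→y1, x3→y6, x4→y2, x5→y3, x6→y7.
By Hall's marriage theorem, this means |N(S)| ≥ |S| for every subset S, so no violating subset exists.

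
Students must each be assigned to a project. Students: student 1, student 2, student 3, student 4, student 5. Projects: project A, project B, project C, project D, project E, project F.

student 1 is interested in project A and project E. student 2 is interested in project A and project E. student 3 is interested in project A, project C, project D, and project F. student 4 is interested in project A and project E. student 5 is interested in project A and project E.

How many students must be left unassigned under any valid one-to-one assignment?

For example, pair student 1-project A, student 2-project E, student 3-project C.
The set {student 1, student 2, student 4, student 5} has only 2 neighbours ({project A, project E}), so by Hall's theorem at most 3 of the 5 students can be matched.
That matches 3 of the 5, leaving 2 unmatched; no matching can do better.

2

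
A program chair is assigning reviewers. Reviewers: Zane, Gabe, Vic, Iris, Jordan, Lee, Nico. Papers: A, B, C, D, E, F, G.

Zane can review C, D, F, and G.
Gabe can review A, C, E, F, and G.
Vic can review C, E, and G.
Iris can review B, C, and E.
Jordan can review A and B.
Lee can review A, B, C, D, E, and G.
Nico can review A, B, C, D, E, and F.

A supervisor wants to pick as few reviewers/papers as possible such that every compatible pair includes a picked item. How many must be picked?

A maximum matching has 7 edges (e.g. Zane–F, Gabe–G, Vic–C, Iris–E, Jordan–B, Lee–D, Nico–A).
By König's theorem the minimum vertex cover has the same size. One such cover is {Zane, Gabe, Vic, Iris, Jordan, Lee, Nico}.

7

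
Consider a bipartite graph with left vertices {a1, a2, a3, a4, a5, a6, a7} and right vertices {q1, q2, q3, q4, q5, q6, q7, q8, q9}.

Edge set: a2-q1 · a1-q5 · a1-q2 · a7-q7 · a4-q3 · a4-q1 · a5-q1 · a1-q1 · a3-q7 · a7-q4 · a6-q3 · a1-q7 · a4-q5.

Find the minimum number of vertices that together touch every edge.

6

A maximum matching has 6 edges (e.g. a1–q2, a2–q1, a3–q7, a4–q5, a6–q3, a7–q4).
By König's theorem the minimum vertex cover has the same size. One such cover is {a1, a3, a4, a6, a7, q1}.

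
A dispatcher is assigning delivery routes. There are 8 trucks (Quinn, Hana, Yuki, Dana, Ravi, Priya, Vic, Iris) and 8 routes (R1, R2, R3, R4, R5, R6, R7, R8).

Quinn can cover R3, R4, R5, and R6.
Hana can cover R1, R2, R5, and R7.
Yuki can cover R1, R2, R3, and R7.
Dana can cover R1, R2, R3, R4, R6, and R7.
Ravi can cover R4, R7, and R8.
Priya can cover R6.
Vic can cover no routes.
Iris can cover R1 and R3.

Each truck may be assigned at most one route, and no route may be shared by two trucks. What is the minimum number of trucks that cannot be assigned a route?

A valid assignment of size 7: Quinn–R5, Hana–R7, Yuki–R1, Dana–R2, Ravi–R4, Priya–R6, Iris–R3.
The set {Vic} has only 0 neighbours (∅), so by Hall's theorem at most 7 of the 8 trucks can be matched.
That matches 7 of the 8, leaving 1 unmatched; no matching can do better.

1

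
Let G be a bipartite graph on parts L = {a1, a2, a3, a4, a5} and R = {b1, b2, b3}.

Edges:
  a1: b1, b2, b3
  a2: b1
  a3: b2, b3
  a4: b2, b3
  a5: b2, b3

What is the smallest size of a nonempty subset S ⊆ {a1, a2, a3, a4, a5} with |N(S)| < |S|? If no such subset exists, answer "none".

Take S = {a3, a4, a5}. Its neighbourhood is {b2, b3}, so |N(S)| = 2 < |S| = 3.
Every subset of size less than 3 has at least as many neighbours as members, so 3 is the minimum.

3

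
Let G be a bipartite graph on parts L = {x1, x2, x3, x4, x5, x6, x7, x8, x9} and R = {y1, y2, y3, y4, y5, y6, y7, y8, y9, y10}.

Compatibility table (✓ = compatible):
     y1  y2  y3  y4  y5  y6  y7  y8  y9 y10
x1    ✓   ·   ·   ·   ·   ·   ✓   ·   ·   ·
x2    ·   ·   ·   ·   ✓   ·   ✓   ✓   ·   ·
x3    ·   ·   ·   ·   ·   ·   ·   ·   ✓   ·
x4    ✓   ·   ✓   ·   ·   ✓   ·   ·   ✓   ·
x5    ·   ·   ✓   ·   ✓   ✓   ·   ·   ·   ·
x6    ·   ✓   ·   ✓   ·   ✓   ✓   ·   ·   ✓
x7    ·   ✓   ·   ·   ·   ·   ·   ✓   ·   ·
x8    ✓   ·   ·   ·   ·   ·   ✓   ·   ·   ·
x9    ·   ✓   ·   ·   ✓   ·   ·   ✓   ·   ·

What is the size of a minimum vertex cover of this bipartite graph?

9

A maximum matching has 9 edges (e.g. x1–y7, x2–y5, x3–y9, x4–y6, x5–y3, x6–y4, x7–y2, x8–y1, x9–y8).
By König's theorem the minimum vertex cover has the same size. One such cover is {x1, x2, x3, x4, x5, x6, x7, x8, x9}.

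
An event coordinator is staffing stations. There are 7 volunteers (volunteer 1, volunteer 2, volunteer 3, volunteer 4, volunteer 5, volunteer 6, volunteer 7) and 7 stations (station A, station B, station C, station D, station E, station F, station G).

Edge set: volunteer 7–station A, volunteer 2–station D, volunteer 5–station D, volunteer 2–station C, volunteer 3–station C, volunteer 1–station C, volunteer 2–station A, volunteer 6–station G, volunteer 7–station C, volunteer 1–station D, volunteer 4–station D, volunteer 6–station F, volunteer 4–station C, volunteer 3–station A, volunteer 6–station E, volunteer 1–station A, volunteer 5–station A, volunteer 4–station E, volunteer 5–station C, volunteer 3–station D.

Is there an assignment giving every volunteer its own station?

The set {volunteer 1, volunteer 2, volunteer 3, volunteer 5, volunteer 7} has only 3 neighbours ({station A, station C, station D}), so by Hall's theorem at most 5 of the 7 volunteers can be matched.
Hence no matching covers every volunteer.

No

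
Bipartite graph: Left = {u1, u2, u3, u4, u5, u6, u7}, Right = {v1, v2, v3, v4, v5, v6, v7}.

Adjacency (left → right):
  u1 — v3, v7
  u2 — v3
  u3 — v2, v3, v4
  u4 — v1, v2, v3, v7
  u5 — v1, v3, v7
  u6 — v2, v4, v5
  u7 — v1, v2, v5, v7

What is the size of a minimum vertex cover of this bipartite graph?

6

{v1, v2, v3, v4, v5, v7} is a vertex cover of size 6: every edge has an endpoint in this set.
No smaller cover exists because u1–v7, u2–v3, u3–v4, u4–v2, u5–v1, u6–v5 is a matching of size 6, and a cover must include an endpoint of each of these disjoint edges (König's theorem).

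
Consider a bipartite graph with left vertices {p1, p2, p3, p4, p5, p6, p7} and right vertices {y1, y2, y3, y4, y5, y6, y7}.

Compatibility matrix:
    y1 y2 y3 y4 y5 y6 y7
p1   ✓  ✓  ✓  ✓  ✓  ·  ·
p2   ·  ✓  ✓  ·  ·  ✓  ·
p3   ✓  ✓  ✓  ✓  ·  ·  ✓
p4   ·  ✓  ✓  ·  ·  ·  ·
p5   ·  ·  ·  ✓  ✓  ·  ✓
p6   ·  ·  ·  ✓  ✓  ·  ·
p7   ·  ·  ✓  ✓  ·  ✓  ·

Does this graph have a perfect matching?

A valid assignment of size 7: p1-y4, p2-y6, p3-y1, p4-y2, p5-y7, p6-y5, p7-y3.
All 7 left vertices are covered.

Yes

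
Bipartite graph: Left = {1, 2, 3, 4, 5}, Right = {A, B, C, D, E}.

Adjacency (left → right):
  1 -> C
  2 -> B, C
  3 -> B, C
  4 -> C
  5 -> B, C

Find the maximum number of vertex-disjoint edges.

For example, pair 1→C, 2→B.
The set {1, 2, 3, 4, 5} has only 2 neighbours ({B, C}), so by Hall's theorem at most 2 of the 5 left vertices can be matched.

2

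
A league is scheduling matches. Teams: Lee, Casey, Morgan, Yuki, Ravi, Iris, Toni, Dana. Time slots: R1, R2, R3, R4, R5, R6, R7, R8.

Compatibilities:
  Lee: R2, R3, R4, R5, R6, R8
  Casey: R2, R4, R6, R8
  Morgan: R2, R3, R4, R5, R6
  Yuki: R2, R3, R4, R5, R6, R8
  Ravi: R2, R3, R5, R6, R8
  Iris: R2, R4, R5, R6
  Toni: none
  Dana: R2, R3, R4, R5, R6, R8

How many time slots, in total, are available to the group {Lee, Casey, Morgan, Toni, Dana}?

The union of neighbours of {Lee, Casey, Morgan, Toni, Dana} is {R2, R3, R4, R5, R6, R8}, which has 6 elements.
Since |N(S)| = 6 ≥ |S| = 5, Hall's condition holds for this subset.

6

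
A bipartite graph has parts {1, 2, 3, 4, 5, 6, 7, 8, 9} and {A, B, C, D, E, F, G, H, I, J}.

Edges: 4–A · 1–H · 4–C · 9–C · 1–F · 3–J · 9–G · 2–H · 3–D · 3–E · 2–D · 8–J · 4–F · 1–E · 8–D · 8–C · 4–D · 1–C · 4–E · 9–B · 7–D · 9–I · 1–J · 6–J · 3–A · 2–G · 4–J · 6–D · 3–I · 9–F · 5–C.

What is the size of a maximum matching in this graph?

8

One maximum matching: 1–E, 2–H, 3–A, 4–F, 5–C, 6–J, 7–D, 9–G.
The set {5, 6, 7, 8} has only 3 neighbours ({C, D, J}), so by Hall's theorem at most 8 of the 9 left vertices can be matched.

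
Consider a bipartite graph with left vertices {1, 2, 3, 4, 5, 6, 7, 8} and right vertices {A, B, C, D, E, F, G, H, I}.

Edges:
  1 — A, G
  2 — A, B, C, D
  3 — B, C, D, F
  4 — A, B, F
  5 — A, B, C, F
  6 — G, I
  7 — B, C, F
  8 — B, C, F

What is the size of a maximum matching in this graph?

For example, pair 1-G, 2-D, 3-C, 4-A, 5-F, 6-I, 7-B.
The set {2, 3, 4, 5, 7, 8} has only 5 neighbours ({A, B, C, D, F}), so by Hall's theorem at most 7 of the 8 left vertices can be matched.

7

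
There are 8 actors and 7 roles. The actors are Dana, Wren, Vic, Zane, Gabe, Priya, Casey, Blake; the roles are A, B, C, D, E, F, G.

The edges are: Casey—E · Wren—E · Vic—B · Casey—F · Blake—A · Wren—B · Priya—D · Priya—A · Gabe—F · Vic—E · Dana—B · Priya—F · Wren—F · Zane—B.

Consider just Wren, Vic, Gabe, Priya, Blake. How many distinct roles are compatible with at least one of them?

5

The union of neighbours of {Wren, Vic, Gabe, Priya, Blake} is {A, B, D, E, F}, which has 5 elements.
Since |N(S)| = 5 ≥ |S| = 5, Hall's condition holds for this subset.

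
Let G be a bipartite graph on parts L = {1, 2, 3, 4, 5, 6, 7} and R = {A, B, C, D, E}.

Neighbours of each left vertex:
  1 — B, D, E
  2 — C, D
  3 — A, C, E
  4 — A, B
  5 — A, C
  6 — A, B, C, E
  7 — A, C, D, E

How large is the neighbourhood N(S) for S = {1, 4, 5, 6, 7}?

5

The union of neighbours of {1, 4, 5, 6, 7} is {A, B, C, D, E}, which has 5 elements.
Since |N(S)| = 5 ≥ |S| = 5, Hall's condition holds for this subset.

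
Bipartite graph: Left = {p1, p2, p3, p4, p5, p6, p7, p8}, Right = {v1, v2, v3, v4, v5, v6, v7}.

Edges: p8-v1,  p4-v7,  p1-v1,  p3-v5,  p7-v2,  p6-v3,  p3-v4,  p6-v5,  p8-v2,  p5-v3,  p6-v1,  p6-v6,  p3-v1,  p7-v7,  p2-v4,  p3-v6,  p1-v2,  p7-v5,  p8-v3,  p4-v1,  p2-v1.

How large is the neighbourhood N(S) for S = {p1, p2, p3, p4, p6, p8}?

7

The union of neighbours of {p1, p2, p3, p4, p6, p8} is {v1, v2, v3, v4, v5, v6, v7}, which has 7 elements.
Since |N(S)| = 7 ≥ |S| = 6, Hall's condition holds for this subset.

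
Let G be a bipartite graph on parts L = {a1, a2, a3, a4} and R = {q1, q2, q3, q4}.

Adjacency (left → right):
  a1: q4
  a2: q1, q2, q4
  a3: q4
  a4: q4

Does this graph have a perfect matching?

The set {a1, a3, a4} has only 1 neighbour ({q4}), so by Hall's theorem at most 2 of the 4 left vertices can be matched.
Hence no matching covers every left vertex.

No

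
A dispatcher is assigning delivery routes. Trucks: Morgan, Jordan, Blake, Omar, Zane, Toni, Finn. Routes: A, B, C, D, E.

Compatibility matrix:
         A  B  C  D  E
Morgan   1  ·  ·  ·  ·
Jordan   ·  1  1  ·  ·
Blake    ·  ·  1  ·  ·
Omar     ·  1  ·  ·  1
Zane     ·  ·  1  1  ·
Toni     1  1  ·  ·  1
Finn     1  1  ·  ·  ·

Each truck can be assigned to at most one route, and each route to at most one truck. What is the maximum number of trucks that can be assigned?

One maximum matching: Morgan-A, Jordan-B, Blake-C, Omar-E, Zane-D.
The set {Morgan, Jordan, Blake, Omar, Toni, Finn} has only 4 neighbours ({A, B, C, E}), so by Hall's theorem at most 5 of the 7 trucks can be matched.

5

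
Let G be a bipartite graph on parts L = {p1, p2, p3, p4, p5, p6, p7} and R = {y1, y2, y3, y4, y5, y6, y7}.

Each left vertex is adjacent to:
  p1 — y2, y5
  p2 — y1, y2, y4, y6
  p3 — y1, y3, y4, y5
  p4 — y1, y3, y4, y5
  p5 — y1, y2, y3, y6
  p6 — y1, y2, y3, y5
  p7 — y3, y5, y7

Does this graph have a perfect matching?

Yes

A valid assignment of size 7: p1→y2, p2→y6, p3→y5, p4→y4, p5→y1, p6→y3, p7→y7.
Every left vertex is matched, so this is a perfect matching.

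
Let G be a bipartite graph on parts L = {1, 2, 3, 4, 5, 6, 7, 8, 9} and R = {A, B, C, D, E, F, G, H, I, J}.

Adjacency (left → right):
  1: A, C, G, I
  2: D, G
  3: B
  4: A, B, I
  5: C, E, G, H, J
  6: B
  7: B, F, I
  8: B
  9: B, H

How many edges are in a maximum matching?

7

For example, pair 1→C, 2→G, 3→B, 4→I, 5→J, 7→F, 9→H.
The set {3, 6, 8} has only 1 neighbour ({B}), so by Hall's theorem at most 7 of the 9 left vertices can be matched.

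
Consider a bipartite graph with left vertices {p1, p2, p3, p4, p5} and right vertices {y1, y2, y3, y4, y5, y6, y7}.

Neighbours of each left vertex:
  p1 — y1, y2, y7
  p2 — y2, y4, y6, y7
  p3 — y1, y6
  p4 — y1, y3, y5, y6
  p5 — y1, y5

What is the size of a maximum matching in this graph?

For example, pair p1–y7, p2–y2, p3–y6, p4–y3, p5–y1.
This saturates every left vertex, so 5 is the maximum.

5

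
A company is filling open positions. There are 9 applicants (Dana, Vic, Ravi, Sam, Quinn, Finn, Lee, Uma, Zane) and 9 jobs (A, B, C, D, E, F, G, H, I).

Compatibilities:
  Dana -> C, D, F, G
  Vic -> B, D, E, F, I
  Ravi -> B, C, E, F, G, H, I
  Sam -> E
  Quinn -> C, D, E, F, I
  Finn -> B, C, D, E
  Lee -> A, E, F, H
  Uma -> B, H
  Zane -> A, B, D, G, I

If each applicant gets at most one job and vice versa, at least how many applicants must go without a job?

For example, pair Dana–F, Vic–D, Ravi–H, Sam–E, Quinn–I, Finn–C, Lee–A, Uma–B, Zane–G.
All 9 applicants are matched, so no larger matching exists.
That matches 9 of the 9, leaving 0 unmatched; no matching can do better.

0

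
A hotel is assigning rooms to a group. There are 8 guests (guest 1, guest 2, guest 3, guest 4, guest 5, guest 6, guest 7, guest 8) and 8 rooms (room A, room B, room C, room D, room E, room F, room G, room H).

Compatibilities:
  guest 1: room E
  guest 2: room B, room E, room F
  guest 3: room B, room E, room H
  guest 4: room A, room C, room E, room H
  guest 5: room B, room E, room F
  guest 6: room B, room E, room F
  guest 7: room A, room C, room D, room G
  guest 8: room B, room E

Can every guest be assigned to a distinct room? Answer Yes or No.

No

The set {guest 1, guest 2, guest 5, guest 6, guest 8} has only 3 neighbours ({room B, room E, room F}), so by Hall's theorem at most 6 of the 8 guests can be matched.
Hence no matching covers every guest.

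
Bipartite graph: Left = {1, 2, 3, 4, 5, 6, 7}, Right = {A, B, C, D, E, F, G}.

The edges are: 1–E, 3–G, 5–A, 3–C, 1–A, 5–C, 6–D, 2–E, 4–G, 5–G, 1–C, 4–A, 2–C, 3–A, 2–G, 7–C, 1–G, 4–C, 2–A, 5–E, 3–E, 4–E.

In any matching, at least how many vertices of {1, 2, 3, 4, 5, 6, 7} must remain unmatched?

A valid assignment of size 5: 1→A, 2→G, 3→C, 4→E, 6→D.
The set {1, 2, 3, 4, 5, 7} has only 4 neighbours ({A, C, E, G}), so by Hall's theorem at most 5 of the 7 left vertices can be matched.
That matches 5 of the 7, leaving 2 unmatched; no matching can do better.

2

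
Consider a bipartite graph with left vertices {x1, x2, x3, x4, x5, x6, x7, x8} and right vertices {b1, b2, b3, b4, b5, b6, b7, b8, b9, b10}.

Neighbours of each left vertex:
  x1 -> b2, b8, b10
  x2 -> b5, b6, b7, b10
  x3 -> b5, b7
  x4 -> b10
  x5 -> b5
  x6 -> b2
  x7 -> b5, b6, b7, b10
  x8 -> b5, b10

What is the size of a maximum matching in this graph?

6

A valid assignment of size 6: x1→b8, x2→b6, x3→b7, x4→b10, x5→b5, x6→b2.
The set {x2, x3, x4, x5, x7, x8} has only 4 neighbours ({b10, b5, b6, b7}), so by Hall's theorem at most 6 of the 8 left vertices can be matched.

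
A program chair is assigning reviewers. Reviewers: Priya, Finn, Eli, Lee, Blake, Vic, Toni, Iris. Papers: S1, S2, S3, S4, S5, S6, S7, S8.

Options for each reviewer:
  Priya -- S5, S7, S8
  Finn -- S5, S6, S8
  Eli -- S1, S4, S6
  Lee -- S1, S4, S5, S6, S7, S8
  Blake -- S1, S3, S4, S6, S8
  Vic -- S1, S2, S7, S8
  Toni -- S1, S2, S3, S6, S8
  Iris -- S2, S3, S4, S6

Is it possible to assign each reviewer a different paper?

For example, pair Priya-S5, Finn-S8, Eli-S1, Lee-S4, Blake-S3, Vic-S7, Toni-S6, Iris-S2.
Every reviewer is matched, so this is a perfect matching.

Yes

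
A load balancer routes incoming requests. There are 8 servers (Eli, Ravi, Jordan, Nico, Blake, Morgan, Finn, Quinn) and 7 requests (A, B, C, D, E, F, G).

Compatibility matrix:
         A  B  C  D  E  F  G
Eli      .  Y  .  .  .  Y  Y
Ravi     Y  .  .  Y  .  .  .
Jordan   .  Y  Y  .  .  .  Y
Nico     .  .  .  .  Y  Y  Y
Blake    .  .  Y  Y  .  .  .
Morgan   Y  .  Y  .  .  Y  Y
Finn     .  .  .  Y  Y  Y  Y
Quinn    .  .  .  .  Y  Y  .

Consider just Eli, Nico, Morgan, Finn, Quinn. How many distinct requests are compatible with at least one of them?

7

The union of neighbours of {Eli, Nico, Morgan, Finn, Quinn} is {A, B, C, D, E, F, G}, which has 7 elements.
Since |N(S)| = 7 ≥ |S| = 5, Hall's condition holds for this subset.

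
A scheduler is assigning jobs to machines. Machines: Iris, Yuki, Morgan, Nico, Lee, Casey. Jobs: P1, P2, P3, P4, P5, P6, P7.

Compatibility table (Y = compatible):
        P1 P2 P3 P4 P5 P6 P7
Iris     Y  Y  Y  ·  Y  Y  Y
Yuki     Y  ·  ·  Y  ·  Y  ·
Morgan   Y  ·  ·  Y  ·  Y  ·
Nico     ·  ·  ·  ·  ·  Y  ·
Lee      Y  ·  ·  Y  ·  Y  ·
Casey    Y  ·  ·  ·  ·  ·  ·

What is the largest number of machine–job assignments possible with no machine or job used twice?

A valid assignment of size 4: Iris→P3, Yuki→P1, Morgan→P4, Nico→P6.
The set {Yuki, Morgan, Nico, Lee, Casey} has only 3 neighbours ({P1, P4, P6}), so by Hall's theorem at most 4 of the 6 machines can be matched.

4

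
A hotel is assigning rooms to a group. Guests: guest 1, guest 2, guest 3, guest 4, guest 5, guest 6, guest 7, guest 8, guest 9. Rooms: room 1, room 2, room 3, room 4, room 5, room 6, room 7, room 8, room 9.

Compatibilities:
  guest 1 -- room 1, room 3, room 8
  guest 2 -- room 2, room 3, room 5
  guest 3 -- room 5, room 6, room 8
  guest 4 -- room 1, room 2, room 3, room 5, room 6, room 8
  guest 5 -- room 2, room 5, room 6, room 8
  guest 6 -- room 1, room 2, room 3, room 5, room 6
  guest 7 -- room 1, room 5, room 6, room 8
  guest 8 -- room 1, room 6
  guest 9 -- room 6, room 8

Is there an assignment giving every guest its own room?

The set {guest 1, guest 2, guest 3, guest 4, guest 5, guest 6, guest 7, guest 8, guest 9} has only 6 neighbours ({room 1, room 2, room 3, room 5, room 6, room 8}), so by Hall's theorem at most 6 of the 9 guests can be matched.
Hence no matching covers every guest.

No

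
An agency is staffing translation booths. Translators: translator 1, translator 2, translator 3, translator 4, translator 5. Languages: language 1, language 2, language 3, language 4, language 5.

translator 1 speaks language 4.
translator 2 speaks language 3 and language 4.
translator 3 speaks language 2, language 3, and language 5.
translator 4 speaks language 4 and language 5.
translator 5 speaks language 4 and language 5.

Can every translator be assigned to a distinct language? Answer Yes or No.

The set {translator 1, translator 4, translator 5} has only 2 neighbours ({language 4, language 5}), so by Hall's theorem at most 4 of the 5 translators can be matched.
Hence no matching covers every translator.

No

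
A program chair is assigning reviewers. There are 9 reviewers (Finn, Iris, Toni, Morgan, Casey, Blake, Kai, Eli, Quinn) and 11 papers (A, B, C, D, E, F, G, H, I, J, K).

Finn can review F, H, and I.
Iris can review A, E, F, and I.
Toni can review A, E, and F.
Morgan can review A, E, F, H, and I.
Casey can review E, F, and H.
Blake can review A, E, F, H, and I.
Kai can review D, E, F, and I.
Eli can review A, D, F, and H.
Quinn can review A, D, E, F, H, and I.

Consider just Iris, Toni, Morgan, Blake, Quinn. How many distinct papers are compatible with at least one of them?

The union of neighbours of {Iris, Toni, Morgan, Blake, Quinn} is {A, D, E, F, H, I}, which has 6 elements.
Since |N(S)| = 6 ≥ |S| = 5, Hall's condition holds for this subset.

6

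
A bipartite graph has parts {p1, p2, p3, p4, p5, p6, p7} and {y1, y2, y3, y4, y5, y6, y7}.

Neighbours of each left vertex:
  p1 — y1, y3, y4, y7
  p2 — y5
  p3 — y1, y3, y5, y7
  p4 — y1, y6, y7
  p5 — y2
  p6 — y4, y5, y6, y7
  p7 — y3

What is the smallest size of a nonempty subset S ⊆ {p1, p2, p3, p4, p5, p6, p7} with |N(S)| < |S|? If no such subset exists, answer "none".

none

A matching saturating every left vertex exists, for instance p1→y4, p2→y5, p3→y1, p4→y7, p5→y2, p6→y6, p7→y3.
By Hall's marriage theorem, this means |N(S)| ≥ |S| for every subset S, so no violating subset exists.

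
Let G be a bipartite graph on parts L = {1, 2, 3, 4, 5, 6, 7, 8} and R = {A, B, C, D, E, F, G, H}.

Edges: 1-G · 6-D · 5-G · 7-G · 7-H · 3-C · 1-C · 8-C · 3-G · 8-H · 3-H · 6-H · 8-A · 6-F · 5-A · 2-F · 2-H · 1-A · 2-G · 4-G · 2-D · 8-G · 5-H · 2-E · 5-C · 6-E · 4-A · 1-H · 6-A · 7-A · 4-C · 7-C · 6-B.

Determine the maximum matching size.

For example, pair 1→A, 2→F, 3→H, 4→G, 5→C, 6→E.
The set {1, 3, 4, 5, 7, 8} has only 4 neighbours ({A, C, G, H}), so by Hall's theorem at most 6 of the 8 left vertices can be matched.

6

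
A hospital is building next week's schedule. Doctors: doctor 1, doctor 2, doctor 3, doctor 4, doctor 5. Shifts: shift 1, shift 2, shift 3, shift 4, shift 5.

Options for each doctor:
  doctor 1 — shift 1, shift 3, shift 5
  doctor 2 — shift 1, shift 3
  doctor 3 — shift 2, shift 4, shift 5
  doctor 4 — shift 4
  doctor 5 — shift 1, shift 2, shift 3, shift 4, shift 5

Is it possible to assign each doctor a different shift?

Yes

A valid assignment of size 5: doctor 1→shift 3, doctor 2→shift 1, doctor 3→shift 2, doctor 4→shift 4, doctor 5→shift 5.
Every doctor is matched, so this is a perfect matching.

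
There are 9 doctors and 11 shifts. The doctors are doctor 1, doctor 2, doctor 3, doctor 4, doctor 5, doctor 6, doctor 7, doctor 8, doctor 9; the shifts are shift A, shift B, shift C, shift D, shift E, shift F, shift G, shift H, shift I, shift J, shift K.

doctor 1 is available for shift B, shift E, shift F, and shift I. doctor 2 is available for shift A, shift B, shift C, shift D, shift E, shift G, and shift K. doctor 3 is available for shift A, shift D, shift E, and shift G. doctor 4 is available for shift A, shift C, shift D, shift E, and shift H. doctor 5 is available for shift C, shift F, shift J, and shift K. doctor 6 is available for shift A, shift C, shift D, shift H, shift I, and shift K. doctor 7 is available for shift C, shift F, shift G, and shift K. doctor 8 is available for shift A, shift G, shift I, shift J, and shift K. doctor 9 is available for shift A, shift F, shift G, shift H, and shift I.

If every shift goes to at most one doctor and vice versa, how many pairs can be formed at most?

For example, pair doctor 1–shift E, doctor 2–shift A, doctor 3–shift D, doctor 4–shift H, doctor 5–shift F, doctor 6–shift I, doctor 7–shift C, doctor 8–shift J, doctor 9–shift G.
This saturates every doctor, so 9 is the maximum.

9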